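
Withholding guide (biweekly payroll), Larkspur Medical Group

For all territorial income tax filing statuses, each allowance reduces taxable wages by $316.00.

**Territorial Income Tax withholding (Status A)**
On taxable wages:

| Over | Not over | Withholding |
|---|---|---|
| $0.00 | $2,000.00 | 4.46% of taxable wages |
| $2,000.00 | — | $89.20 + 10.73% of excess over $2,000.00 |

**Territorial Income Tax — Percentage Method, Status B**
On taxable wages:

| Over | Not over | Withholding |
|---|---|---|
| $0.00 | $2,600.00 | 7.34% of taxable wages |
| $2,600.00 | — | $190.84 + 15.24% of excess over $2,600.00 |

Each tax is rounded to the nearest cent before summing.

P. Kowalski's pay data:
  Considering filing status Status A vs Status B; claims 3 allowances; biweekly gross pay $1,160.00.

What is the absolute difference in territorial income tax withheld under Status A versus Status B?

Territorial Income Tax (Status A): taxable = $1,160.00 − 3×$316.00 = $212.00
  4.46% × $212.00 = $9.46
Territorial Income Tax (Status B): taxable = $1,160.00 − 3×$316.00 = $212.00
  7.34% × $212.00 = $15.56
Difference: |$9.46 − $15.56| = $6.10 (higher under Status B)

$6.10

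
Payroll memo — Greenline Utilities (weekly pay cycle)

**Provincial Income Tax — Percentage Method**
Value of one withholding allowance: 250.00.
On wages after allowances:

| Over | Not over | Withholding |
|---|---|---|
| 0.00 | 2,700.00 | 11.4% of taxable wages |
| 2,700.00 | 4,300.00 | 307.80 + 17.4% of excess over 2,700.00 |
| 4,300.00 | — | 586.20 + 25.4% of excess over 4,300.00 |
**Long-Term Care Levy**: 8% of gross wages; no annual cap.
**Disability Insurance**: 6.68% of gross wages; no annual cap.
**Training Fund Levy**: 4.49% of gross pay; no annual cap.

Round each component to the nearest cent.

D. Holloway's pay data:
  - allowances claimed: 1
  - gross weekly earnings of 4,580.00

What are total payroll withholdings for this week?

1,471.80

Provincial Income Tax: taxable = 4,580.00 − 1×250.00 = 4,330.00
  586.20 + 25.4% × (4,330.00 − 4,300.00) = 586.20 + 25.4% × 30.00 = 593.82
Long-Term Care Levy: 8% × 4,580.00 = 366.40
Disability Insurance: 6.68% × 4,580.00 = 305.94
Training Fund Levy: 4.49% × 4,580.00 = 205.64
Total: 593.82 + 366.40 + 305.94 + 205.64 = 1,471.80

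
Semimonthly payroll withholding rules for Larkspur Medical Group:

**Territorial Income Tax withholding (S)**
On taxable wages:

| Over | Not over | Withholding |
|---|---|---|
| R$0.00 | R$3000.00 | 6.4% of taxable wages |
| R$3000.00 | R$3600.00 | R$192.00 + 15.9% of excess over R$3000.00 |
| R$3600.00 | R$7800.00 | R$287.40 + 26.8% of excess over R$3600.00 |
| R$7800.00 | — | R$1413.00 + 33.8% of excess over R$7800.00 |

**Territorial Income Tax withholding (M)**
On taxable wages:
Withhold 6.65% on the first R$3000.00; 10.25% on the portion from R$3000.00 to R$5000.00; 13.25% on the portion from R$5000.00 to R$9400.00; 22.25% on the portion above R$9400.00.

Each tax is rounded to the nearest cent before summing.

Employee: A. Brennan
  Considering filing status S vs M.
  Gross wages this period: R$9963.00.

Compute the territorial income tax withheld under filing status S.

R$2144.09

Territorial Income Tax (S): taxable = R$9963.00
  R$1413.00 + 33.8% × (R$9963.00 − R$7800.00) = R$1413.00 + 33.8% × R$2163.00 = R$2144.09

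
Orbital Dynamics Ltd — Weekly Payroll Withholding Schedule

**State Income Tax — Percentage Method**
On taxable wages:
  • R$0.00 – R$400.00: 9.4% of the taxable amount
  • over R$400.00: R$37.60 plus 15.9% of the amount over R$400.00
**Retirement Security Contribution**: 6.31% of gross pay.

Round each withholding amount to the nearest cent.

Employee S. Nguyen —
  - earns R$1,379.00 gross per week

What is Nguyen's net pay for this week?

State Income Tax: taxable = R$1,379.00
  R$37.60 + 15.9% × (R$1,379.00 − R$400.00) = R$37.60 + 15.9% × R$979.00 = R$193.26
Retirement Security Contribution: 6.31% × R$1,379.00 = R$87.01
Total withheld: R$193.26 + R$87.01 = R$280.27
Net pay: R$1,379.00 − R$280.27 = R$1,098.73

R$1,098.73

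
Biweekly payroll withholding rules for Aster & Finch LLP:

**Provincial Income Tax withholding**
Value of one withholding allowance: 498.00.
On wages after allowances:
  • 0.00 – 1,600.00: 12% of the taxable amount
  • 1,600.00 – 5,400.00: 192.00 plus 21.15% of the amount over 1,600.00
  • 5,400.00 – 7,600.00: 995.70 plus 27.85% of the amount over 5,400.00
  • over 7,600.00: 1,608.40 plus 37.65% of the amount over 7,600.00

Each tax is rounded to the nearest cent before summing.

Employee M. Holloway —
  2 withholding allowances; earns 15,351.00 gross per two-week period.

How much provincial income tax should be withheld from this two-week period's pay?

4,151.66

Provincial Income Tax: taxable = 15,351.00 − 2×498.00 = 14,355.00
  1,608.40 + 37.65% × (14,355.00 − 7,600.00) = 1,608.40 + 37.65% × 6,755.00 = 4,151.66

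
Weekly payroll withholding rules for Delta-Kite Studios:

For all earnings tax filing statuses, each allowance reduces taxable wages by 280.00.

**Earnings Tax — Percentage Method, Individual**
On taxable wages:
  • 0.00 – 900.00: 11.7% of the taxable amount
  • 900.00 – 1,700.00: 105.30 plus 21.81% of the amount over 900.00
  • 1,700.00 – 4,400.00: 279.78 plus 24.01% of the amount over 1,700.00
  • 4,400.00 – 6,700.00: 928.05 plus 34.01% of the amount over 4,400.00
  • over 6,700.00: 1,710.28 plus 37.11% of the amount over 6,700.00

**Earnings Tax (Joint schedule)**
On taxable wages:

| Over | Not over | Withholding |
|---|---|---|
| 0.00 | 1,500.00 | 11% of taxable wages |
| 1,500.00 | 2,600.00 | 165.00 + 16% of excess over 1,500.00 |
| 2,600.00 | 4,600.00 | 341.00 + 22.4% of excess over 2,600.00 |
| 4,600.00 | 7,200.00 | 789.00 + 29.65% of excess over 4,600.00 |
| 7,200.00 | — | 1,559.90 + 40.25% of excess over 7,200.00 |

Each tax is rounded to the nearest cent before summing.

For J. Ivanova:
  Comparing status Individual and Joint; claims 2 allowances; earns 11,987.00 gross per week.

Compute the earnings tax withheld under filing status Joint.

3,261.27

Earnings Tax (Joint): taxable = 11,987.00 − 2×280.00 = 11,427.00
  1,559.90 + 40.25% × (11,427.00 − 7,200.00) = 1,559.90 + 40.25% × 4,227.00 = 3,261.27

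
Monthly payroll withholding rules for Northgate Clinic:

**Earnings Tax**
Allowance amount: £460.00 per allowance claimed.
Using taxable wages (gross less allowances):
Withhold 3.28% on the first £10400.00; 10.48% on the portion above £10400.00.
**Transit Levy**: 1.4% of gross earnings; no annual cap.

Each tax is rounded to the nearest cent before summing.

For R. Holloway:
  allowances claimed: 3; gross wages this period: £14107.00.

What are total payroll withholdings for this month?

£782.49

Earnings Tax: taxable = £14107.00 − 3×£460.00 = £12727.00
  £341.12 + 10.48% × (£12727.00 − £10400.00) = £341.12 + 10.48% × £2327.00 = £584.99
Transit Levy: 1.4% × £14107.00 = £197.50
Total: £584.99 + £197.50 = £782.49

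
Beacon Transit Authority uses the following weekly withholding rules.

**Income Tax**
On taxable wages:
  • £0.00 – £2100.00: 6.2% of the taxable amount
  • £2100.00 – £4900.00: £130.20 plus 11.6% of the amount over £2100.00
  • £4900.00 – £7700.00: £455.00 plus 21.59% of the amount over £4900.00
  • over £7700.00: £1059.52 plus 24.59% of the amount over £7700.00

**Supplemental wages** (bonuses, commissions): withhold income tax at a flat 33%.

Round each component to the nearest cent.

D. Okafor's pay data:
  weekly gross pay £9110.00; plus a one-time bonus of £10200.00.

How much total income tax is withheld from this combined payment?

Income Tax: taxable = £9110.00
  £1059.52 + 24.59% × (£9110.00 − £7700.00) = £1059.52 + 24.59% × £1410.00 = £1406.24
Supplemental (33% flat on bonus): 33% × £10200.00 = £3366.00
Total income tax: £1406.24 + £3366.00 = £4772.24

£4772.24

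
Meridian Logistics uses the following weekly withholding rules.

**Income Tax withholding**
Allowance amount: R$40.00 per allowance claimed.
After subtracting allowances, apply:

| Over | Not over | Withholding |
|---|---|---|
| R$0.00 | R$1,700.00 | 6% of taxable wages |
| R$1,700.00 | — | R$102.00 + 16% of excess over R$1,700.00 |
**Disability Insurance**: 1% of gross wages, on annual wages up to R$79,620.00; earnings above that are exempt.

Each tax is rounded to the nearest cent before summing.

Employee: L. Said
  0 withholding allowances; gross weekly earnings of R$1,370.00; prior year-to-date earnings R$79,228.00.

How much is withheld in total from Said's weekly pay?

R$86.12

Income Tax: taxable = R$1,370.00
  6% × R$1,370.00 = R$82.20
Disability Insurance: cap R$79,620.00 − YTD R$79,228.00 = R$392.00 subject; 1% × R$392.00 = R$3.92
Total: R$82.20 + R$3.92 = R$86.12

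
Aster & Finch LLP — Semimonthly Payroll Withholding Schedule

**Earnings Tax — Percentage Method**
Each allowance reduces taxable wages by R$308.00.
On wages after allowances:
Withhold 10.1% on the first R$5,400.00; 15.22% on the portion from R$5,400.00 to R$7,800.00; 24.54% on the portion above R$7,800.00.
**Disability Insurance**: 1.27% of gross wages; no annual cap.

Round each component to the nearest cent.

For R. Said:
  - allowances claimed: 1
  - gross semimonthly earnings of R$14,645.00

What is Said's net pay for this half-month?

R$11,944.15

Earnings Tax: taxable = R$14,645.00 − 1×R$308.00 = R$14,337.00
  R$910.68 + 24.54% × (R$14,337.00 − R$7,800.00) = R$910.68 + 24.54% × R$6,537.00 = R$2,514.86
Disability Insurance: 1.27% × R$14,645.00 = R$185.99
Total withheld: R$2,514.86 + R$185.99 = R$2,700.85
Net pay: R$14,645.00 − R$2,700.85 = R$11,944.15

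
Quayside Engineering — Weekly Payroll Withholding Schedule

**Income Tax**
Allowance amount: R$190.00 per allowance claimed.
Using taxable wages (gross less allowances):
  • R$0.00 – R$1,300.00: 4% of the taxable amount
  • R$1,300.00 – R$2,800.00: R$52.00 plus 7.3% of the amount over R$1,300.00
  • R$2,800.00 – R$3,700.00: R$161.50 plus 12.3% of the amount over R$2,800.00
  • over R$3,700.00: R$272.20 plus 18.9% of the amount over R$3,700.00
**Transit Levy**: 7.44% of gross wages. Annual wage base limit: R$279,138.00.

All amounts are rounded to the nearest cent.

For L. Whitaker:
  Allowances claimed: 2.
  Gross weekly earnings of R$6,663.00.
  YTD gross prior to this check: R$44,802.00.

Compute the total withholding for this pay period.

Income Tax: taxable = R$6,663.00 − 2×R$190.00 = R$6,283.00
  R$272.20 + 18.9% × (R$6,283.00 − R$3,700.00) = R$272.20 + 18.9% × R$2,583.00 = R$760.39
Transit Levy: 7.44% × R$6,663.00 = R$495.73
Total: R$760.39 + R$495.73 = R$1,256.12

R$1,256.12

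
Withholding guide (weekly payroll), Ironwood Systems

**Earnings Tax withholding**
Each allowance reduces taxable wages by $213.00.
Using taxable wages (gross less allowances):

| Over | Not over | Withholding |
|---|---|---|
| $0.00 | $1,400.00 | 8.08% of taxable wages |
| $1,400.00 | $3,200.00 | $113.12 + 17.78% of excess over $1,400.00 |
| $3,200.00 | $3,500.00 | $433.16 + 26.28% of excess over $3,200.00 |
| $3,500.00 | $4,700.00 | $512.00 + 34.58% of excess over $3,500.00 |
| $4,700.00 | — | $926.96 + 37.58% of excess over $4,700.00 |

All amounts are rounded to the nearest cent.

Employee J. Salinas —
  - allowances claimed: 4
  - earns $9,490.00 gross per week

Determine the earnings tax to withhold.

$2,406.86

Earnings Tax: taxable = $9,490.00 − 4×$213.00 = $8,638.00
  $926.96 + 37.58% × ($8,638.00 − $4,700.00) = $926.96 + 37.58% × $3,938.00 = $2,406.86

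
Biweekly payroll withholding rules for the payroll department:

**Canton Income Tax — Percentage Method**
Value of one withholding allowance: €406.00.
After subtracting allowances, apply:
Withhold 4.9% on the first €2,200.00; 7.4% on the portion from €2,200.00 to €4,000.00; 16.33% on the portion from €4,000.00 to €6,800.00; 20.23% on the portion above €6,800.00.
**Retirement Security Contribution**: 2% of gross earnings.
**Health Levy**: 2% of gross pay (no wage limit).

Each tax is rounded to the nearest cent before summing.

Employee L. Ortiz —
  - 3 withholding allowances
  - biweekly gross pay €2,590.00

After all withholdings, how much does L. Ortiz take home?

€2,419.17

Canton Income Tax: taxable = €2,590.00 − 3×€406.00 = €1,372.00
  4.9% × €1,372.00 = €67.23
Retirement Security Contribution: 2% × €2,590.00 = €51.80
Health Levy: 2% × €2,590.00 = €51.80
Total withheld: €67.23 + €51.80 + €51.80 = €170.83
Net pay: €2,590.00 − €170.83 = €2,419.17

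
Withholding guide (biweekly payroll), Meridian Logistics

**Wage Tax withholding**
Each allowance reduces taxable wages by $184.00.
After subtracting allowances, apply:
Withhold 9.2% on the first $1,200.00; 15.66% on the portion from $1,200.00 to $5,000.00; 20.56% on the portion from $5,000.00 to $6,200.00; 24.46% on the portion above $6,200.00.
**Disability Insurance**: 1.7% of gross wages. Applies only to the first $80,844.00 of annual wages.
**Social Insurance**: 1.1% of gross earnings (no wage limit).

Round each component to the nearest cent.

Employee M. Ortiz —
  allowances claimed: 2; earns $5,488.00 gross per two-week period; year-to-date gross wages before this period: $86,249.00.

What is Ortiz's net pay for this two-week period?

$4,697.48

Wage Tax: taxable = $5,488.00 − 2×$184.00 = $5,120.00
  $705.48 + 20.56% × ($5,120.00 − $5,000.00) = $705.48 + 20.56% × $120.00 = $730.15
Disability Insurance: YTD $86,249.00 ≥ cap $80,844.00 → $0.00
Social Insurance: 1.1% × $5,488.00 = $60.37
Total withheld: $730.15 + $0.00 + $60.37 = $790.52
Net pay: $5,488.00 − $790.52 = $4,697.48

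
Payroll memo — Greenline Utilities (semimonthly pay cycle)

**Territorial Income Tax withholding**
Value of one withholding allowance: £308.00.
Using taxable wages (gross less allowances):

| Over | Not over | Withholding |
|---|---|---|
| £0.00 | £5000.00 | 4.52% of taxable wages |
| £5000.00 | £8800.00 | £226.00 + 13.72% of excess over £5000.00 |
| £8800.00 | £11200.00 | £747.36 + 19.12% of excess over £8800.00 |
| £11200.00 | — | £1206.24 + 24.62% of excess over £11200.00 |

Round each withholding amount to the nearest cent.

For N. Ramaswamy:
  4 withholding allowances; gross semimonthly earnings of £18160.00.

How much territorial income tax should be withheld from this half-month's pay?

£2616.47

Territorial Income Tax: taxable = £18160.00 − 4×£308.00 = £16928.00
  £1206.24 + 24.62% × (£16928.00 − £11200.00) = £1206.24 + 24.62% × £5728.00 = £2616.47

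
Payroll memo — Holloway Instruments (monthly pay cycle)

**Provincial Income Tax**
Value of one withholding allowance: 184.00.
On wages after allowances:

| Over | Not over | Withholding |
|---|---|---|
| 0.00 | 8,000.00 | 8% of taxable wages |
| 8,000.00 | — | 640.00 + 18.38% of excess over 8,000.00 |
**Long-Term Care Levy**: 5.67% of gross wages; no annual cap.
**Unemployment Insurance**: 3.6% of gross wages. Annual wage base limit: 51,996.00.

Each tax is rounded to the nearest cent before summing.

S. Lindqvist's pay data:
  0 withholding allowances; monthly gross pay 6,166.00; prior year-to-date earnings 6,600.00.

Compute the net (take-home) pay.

5,101.13

Provincial Income Tax: taxable = 6,166.00
  8% × 6,166.00 = 493.28
Long-Term Care Levy: 5.67% × 6,166.00 = 349.61
Unemployment Insurance: 3.6% × 6,166.00 = 221.98
Total withheld: 493.28 + 349.61 + 221.98 = 1,064.87
Net pay: 6,166.00 − 1,064.87 = 5,101.13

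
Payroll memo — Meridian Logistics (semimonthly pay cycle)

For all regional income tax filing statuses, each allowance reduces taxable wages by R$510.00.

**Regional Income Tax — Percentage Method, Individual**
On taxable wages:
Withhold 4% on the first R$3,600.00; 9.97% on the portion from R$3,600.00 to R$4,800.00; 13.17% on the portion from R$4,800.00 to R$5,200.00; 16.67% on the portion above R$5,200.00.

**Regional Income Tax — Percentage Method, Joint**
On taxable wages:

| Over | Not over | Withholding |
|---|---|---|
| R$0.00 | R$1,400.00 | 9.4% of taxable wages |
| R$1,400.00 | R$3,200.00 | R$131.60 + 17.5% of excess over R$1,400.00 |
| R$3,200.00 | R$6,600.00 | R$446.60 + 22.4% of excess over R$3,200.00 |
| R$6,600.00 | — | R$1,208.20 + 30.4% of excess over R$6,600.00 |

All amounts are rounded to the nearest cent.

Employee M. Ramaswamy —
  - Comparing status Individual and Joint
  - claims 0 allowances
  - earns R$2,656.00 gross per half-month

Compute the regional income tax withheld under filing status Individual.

R$106.24

Regional Income Tax (Individual): taxable = R$2,656.00
  4% × R$2,656.00 = R$106.24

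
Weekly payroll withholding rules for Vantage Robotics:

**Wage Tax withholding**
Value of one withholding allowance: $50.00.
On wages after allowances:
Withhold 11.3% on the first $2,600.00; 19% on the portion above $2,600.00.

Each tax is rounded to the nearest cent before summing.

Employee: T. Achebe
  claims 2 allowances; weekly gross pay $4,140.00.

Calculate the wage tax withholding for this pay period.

$567.40

Wage Tax: taxable = $4,140.00 − 2×$50.00 = $4,040.00
  $293.80 + 19% × ($4,040.00 − $2,600.00) = $293.80 + 19% × $1,440.00 = $567.40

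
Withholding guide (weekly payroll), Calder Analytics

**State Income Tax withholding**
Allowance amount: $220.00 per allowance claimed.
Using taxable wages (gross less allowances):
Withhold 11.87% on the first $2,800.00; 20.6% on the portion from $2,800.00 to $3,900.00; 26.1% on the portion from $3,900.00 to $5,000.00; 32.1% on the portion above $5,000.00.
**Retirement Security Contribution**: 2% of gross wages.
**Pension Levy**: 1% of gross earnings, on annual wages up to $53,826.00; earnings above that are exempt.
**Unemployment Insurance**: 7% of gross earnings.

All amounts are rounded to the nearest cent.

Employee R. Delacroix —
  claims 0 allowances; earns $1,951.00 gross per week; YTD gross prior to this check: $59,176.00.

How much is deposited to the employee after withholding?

State Income Tax: taxable = $1,951.00
  11.87% × $1,951.00 = $231.58
Retirement Security Contribution: 2% × $1,951.00 = $39.02
Pension Levy: YTD $59,176.00 ≥ cap $53,826.00 → $0.00
Unemployment Insurance: 7% × $1,951.00 = $136.57
Total withheld: $231.58 + $39.02 + $0.00 + $136.57 = $407.17
Net pay: $1,951.00 − $407.17 = $1,543.83

$1,543.83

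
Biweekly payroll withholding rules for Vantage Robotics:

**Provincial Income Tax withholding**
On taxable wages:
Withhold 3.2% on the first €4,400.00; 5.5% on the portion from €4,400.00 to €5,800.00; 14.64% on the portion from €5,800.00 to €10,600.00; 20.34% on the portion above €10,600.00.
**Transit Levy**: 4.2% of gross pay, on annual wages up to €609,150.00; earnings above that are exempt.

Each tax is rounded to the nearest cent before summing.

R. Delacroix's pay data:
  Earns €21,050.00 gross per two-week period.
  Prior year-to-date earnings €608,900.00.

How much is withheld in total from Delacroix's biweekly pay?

Provincial Income Tax: taxable = €21,050.00
  €920.52 + 20.34% × (€21,050.00 − €10,600.00) = €920.52 + 20.34% × €10,450.00 = €3,046.05
Transit Levy: cap €609,150.00 − YTD €608,900.00 = €250.00 subject; 4.2% × €250.00 = €10.50
Total: €3,046.05 + €10.50 = €3,056.55

€3,056.55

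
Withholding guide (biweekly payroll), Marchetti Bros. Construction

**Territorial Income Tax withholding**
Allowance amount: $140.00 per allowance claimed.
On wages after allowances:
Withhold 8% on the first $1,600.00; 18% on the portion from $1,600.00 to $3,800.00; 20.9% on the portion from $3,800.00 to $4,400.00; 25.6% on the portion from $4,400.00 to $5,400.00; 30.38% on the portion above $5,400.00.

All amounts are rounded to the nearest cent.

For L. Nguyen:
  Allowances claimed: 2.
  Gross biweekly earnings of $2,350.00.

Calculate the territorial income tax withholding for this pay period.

$212.60

Territorial Income Tax: taxable = $2,350.00 − 2×$140.00 = $2,070.00
  $128.00 + 18% × ($2,070.00 − $1,600.00) = $128.00 + 18% × $470.00 = $212.60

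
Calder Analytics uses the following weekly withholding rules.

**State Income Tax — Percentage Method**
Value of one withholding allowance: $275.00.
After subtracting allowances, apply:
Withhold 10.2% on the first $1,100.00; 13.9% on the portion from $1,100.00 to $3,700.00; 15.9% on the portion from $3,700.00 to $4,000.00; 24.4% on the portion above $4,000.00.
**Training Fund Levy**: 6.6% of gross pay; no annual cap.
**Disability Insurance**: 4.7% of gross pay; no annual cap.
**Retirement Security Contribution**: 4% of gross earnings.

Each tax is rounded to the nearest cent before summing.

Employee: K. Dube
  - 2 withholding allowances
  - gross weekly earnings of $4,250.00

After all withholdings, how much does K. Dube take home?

State Income Tax: taxable = $4,250.00 − 2×$275.00 = $3,700.00
  $112.20 + 13.9% × ($3,700.00 − $1,100.00) = $112.20 + 13.9% × $2,600.00 = $473.60
Training Fund Levy: 6.6% × $4,250.00 = $280.50
Disability Insurance: 4.7% × $4,250.00 = $199.75
Retirement Security Contribution: 4% × $4,250.00 = $170.00
Total withheld: $473.60 + $280.50 + $199.75 + $170.00 = $1,123.85
Net pay: $4,250.00 − $1,123.85 = $3,126.15

$3,126.15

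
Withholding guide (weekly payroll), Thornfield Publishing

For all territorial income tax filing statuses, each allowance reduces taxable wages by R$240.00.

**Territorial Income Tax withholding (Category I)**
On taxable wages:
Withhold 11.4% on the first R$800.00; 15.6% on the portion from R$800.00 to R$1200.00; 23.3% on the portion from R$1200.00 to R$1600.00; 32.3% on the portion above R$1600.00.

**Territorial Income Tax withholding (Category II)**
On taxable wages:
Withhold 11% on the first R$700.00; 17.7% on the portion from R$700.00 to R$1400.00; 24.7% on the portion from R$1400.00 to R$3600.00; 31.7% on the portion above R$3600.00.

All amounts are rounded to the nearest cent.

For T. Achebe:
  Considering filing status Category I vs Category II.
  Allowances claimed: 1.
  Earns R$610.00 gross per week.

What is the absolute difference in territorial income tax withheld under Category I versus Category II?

R$1.48

Territorial Income Tax (Category I): taxable = R$610.00 − 1×R$240.00 = R$370.00
  11.4% × R$370.00 = R$42.18
Territorial Income Tax (Category II): taxable = R$610.00 − 1×R$240.00 = R$370.00
  11% × R$370.00 = R$40.70
Difference: |R$42.18 − R$40.70| = R$1.48 (higher under Category I)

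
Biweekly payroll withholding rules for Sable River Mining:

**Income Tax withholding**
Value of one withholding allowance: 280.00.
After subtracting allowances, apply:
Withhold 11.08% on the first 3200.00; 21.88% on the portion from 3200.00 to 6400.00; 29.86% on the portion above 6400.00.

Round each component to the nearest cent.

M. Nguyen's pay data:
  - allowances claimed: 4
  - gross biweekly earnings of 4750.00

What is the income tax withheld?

448.64

Income Tax: taxable = 4750.00 − 4×280.00 = 3630.00
  354.56 + 21.88% × (3630.00 − 3200.00) = 354.56 + 21.88% × 430.00 = 448.64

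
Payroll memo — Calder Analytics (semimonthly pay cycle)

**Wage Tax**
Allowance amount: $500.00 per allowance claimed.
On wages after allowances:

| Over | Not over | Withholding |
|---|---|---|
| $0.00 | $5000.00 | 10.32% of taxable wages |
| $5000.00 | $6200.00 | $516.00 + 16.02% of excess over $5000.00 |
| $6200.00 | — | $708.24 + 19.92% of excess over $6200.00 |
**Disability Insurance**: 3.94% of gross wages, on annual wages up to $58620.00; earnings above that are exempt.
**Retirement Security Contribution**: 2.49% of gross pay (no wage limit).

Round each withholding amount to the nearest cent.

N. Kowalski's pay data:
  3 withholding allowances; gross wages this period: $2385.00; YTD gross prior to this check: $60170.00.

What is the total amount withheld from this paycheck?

Wage Tax: taxable = $2385.00 − 3×$500.00 = $885.00
  10.32% × $885.00 = $91.33
Disability Insurance: YTD $60170.00 ≥ cap $58620.00 → $0.00
Retirement Security Contribution: 2.49% × $2385.00 = $59.39
Total: $91.33 + $0.00 + $59.39 = $150.72

$150.72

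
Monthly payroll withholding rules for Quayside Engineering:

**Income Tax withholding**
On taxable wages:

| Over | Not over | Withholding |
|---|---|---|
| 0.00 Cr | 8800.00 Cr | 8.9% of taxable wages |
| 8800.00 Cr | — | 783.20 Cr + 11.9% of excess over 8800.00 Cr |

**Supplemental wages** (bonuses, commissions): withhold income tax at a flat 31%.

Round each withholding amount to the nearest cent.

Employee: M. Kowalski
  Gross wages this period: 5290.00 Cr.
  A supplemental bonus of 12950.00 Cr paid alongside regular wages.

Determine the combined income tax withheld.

Income Tax: taxable = 5290.00 Cr
  8.9% × 5290.00 Cr = 470.81 Cr
Supplemental (31% flat on bonus): 31% × 12950.00 Cr = 4014.50 Cr
Total income tax: 470.81 Cr + 4014.50 Cr = 4485.31 Cr

4485.31 Cr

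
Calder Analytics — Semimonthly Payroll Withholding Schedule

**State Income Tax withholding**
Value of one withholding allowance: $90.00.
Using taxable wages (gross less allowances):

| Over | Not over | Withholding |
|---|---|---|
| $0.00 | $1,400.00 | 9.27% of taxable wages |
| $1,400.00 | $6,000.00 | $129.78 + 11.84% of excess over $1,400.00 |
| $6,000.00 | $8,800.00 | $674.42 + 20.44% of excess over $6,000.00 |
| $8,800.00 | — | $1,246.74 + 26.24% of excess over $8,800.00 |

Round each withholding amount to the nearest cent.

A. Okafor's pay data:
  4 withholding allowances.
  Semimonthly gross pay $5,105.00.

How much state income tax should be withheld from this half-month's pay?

$525.83

State Income Tax: taxable = $5,105.00 − 4×$90.00 = $4,745.00
  $129.78 + 11.84% × ($4,745.00 − $1,400.00) = $129.78 + 11.84% × $3,345.00 = $525.83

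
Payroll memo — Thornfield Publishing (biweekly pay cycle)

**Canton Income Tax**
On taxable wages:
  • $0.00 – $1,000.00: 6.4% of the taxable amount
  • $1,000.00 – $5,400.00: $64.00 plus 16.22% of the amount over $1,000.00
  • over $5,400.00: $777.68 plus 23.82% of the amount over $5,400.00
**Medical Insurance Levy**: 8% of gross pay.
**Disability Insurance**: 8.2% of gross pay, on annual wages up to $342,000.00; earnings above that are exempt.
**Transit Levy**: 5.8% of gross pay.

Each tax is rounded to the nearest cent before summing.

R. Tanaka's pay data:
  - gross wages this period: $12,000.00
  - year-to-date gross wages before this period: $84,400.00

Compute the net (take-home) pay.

$7,010.20

Canton Income Tax: taxable = $12,000.00
  $777.68 + 23.82% × ($12,000.00 − $5,400.00) = $777.68 + 23.82% × $6,600.00 = $2,349.80
Medical Insurance Levy: 8% × $12,000.00 = $960.00
Disability Insurance: 8.2% × $12,000.00 = $984.00
Transit Levy: 5.8% × $12,000.00 = $696.00
Total withheld: $2,349.80 + $960.00 + $984.00 + $696.00 = $4,989.80
Net pay: $12,000.00 − $4,989.80 = $7,010.20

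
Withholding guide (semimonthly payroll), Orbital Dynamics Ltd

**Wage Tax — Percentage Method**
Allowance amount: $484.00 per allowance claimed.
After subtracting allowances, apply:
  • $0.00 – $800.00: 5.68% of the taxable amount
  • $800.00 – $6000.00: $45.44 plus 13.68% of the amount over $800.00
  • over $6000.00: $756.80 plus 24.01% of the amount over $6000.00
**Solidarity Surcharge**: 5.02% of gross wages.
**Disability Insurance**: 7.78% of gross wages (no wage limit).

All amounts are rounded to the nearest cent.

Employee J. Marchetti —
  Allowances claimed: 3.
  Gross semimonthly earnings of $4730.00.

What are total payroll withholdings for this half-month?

$989.87

Wage Tax: taxable = $4730.00 − 3×$484.00 = $3278.00
  $45.44 + 13.68% × ($3278.00 − $800.00) = $45.44 + 13.68% × $2478.00 = $384.43
Solidarity Surcharge: 5.02% × $4730.00 = $237.45
Disability Insurance: 7.78% × $4730.00 = $367.99
Total: $384.43 + $237.45 + $367.99 = $989.87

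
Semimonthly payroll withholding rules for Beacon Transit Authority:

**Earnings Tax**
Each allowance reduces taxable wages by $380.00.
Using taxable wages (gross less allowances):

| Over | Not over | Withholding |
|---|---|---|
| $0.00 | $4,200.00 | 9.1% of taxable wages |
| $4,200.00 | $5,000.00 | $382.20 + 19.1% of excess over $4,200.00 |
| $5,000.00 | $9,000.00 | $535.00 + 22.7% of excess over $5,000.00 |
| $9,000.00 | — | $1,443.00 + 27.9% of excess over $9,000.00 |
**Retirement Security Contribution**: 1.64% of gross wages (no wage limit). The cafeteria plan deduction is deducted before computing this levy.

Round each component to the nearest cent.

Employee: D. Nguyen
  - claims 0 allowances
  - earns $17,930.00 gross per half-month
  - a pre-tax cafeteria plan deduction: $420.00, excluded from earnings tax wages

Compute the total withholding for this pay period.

$4,104.45

Earnings Tax: taxable = $17,930.00 − $420.00 = $17,510.00
  $1,443.00 + 27.9% × ($17,510.00 − $9,000.00) = $1,443.00 + 27.9% × $8,510.00 = $3,817.29
Retirement Security Contribution: 1.64% × $17,510.00 = $287.16
Total: $3,817.29 + $287.16 = $4,104.45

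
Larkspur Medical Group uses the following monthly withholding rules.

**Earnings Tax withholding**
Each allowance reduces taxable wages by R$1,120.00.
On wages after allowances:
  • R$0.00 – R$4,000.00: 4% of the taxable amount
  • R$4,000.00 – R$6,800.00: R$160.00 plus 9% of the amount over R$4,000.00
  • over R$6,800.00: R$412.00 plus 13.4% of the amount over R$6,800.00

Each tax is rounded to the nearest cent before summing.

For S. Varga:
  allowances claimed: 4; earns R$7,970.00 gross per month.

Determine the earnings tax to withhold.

Earnings Tax: taxable = R$7,970.00 − 4×R$1,120.00 = R$3,490.00
  4% × R$3,490.00 = R$139.60

R$139.60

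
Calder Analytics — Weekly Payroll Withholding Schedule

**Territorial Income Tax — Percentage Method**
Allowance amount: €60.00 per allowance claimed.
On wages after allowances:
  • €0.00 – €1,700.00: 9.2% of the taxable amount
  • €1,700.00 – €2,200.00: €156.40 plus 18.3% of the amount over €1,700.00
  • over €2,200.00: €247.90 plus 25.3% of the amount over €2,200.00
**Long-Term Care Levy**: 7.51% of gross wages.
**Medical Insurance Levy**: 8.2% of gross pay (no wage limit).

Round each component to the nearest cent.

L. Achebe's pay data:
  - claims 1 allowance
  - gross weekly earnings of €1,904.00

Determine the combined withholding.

Territorial Income Tax: taxable = €1,904.00 − 1×€60.00 = €1,844.00
  €156.40 + 18.3% × (€1,844.00 − €1,700.00) = €156.40 + 18.3% × €144.00 = €182.75
Long-Term Care Levy: 7.51% × €1,904.00 = €142.99
Medical Insurance Levy: 8.2% × €1,904.00 = €156.13
Total: €182.75 + €142.99 + €156.13 = €481.87

€481.87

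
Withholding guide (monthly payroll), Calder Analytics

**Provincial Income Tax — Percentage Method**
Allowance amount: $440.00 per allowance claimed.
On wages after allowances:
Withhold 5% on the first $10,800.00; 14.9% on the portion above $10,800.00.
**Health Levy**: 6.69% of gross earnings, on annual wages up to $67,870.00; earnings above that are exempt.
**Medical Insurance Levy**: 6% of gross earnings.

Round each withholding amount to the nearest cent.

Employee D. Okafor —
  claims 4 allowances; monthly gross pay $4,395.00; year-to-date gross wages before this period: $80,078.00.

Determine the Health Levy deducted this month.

Health Levy: YTD $80,078.00 ≥ cap $67,870.00 → $0.00

$0.00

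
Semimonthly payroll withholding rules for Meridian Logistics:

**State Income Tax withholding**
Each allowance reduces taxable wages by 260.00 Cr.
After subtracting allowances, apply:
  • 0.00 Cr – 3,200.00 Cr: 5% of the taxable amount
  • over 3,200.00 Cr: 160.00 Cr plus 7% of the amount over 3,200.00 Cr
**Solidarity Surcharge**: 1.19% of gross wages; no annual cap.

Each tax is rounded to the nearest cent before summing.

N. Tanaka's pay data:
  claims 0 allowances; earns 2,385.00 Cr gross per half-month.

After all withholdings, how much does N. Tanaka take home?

2,237.37 Cr

State Income Tax: taxable = 2,385.00 Cr
  5% × 2,385.00 Cr = 119.25 Cr
Solidarity Surcharge: 1.19% × 2,385.00 Cr = 28.38 Cr
Total withheld: 119.25 Cr + 28.38 Cr = 147.63 Cr
Net pay: 2,385.00 Cr − 147.63 Cr = 2,237.37 Cr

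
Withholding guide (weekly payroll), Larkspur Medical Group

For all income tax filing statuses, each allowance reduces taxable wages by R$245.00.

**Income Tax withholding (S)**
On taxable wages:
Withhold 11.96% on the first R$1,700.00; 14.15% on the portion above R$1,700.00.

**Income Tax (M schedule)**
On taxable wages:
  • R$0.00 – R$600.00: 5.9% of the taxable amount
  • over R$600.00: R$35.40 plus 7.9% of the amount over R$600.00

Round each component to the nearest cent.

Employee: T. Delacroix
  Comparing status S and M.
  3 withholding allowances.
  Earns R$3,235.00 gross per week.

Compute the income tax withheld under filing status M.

R$185.50

Income Tax (M): taxable = R$3,235.00 − 3×R$245.00 = R$2,500.00
  R$35.40 + 7.9% × (R$2,500.00 − R$600.00) = R$35.40 + 7.9% × R$1,900.00 = R$185.50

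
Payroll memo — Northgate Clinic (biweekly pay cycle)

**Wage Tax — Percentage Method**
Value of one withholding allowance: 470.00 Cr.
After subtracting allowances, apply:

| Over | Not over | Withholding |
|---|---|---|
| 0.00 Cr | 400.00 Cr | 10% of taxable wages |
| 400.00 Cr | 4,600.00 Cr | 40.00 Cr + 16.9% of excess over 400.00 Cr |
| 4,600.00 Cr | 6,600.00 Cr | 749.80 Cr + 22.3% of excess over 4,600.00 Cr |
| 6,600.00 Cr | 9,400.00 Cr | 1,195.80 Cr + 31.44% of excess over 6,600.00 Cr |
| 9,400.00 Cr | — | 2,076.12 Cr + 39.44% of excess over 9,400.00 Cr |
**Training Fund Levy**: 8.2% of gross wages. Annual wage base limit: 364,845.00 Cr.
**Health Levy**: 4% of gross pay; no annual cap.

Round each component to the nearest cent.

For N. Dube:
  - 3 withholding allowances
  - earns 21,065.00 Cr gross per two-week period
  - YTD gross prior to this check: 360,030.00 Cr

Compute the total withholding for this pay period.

7,358.12 Cr

Wage Tax: taxable = 21,065.00 Cr − 3×470.00 Cr = 19,655.00 Cr
  2,076.12 Cr + 39.44% × (19,655.00 Cr − 9,400.00 Cr) = 2,076.12 Cr + 39.44% × 10,255.00 Cr = 6,120.69 Cr
Training Fund Levy: cap 364,845.00 Cr − YTD 360,030.00 Cr = 4,815.00 Cr subject; 8.2% × 4,815.00 Cr = 394.83 Cr
Health Levy: 4% × 21,065.00 Cr = 842.60 Cr
Total: 6,120.69 Cr + 394.83 Cr + 842.60 Cr = 7,358.12 Cr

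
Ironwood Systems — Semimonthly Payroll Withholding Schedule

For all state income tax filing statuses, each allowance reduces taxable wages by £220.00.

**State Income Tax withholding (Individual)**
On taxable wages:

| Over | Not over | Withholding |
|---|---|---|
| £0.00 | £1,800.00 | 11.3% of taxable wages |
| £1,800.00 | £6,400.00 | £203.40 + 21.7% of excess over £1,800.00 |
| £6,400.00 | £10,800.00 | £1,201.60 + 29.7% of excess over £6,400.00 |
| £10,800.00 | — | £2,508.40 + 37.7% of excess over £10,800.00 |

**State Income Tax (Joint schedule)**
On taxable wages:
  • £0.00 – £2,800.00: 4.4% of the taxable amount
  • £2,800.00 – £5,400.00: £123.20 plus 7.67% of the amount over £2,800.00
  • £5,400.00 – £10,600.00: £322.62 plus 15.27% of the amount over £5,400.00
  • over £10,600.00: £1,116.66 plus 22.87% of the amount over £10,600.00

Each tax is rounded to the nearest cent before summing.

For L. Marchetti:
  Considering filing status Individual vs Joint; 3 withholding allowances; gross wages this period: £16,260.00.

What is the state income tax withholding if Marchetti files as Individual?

State Income Tax (Individual): taxable = £16,260.00 − 3×£220.00 = £15,600.00
  £2,508.40 + 37.7% × (£15,600.00 − £10,800.00) = £2,508.40 + 37.7% × £4,800.00 = £4,318.00

£4,318.00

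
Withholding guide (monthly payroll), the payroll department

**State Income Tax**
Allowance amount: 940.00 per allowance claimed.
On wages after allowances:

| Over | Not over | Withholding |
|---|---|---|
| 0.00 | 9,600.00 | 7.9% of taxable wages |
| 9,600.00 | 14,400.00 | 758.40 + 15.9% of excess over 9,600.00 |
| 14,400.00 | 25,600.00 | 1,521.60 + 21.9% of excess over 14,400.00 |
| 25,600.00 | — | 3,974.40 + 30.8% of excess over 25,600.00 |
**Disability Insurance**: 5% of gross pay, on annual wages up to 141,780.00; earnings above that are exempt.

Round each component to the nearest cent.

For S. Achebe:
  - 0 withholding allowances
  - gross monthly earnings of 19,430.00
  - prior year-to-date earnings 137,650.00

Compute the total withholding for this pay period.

2,829.67

State Income Tax: taxable = 19,430.00
  1,521.60 + 21.9% × (19,430.00 − 14,400.00) = 1,521.60 + 21.9% × 5,030.00 = 2,623.17
Disability Insurance: cap 141,780.00 − YTD 137,650.00 = 4,130.00 subject; 5% × 4,130.00 = 206.50
Total: 2,623.17 + 206.50 = 2,829.67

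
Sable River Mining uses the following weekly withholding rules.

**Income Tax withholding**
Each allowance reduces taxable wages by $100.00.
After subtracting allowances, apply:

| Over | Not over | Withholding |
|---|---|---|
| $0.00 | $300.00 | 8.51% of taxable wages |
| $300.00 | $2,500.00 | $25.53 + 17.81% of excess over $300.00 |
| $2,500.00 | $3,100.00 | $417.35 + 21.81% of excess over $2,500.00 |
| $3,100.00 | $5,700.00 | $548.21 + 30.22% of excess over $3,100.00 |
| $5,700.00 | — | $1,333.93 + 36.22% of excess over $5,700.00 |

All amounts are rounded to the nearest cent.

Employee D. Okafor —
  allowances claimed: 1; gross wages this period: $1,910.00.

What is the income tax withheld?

Income Tax: taxable = $1,910.00 − 1×$100.00 = $1,810.00
  $25.53 + 17.81% × ($1,810.00 − $300.00) = $25.53 + 17.81% × $1,510.00 = $294.46

$294.46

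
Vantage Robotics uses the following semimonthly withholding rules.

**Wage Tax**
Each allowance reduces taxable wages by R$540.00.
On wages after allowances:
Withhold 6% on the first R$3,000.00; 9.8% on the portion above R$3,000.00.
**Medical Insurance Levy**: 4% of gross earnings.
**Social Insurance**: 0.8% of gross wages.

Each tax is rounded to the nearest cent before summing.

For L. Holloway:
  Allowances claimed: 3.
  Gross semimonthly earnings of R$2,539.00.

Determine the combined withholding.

Wage Tax: taxable = R$2,539.00 − 3×R$540.00 = R$919.00
  6% × R$919.00 = R$55.14
Medical Insurance Levy: 4% × R$2,539.00 = R$101.56
Social Insurance: 0.8% × R$2,539.00 = R$20.31
Total: R$55.14 + R$101.56 + R$20.31 = R$177.01

R$177.01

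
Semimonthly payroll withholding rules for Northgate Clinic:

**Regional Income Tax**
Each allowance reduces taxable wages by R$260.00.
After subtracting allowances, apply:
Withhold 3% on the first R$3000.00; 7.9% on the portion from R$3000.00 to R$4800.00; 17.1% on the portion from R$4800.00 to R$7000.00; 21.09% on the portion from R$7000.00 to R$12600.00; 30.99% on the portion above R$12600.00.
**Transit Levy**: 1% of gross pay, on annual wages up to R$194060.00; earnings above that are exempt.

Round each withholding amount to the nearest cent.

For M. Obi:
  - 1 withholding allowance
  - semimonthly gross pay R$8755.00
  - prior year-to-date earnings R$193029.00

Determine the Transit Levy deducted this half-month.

R$10.31

Transit Levy: cap R$194060.00 − YTD R$193029.00 = R$1031.00 subject; 1% × R$1031.00 = R$10.31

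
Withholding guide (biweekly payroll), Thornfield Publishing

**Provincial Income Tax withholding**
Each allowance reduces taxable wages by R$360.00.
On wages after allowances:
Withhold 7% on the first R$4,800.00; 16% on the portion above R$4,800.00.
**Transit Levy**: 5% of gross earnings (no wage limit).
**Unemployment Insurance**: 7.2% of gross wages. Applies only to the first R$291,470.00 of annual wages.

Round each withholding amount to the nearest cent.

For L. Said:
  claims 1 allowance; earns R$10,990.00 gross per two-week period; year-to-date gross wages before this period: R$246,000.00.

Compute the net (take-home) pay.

R$8,380.42

Provincial Income Tax: taxable = R$10,990.00 − 1×R$360.00 = R$10,630.00
  R$336.00 + 16% × (R$10,630.00 − R$4,800.00) = R$336.00 + 16% × R$5,830.00 = R$1,268.80
Transit Levy: 5% × R$10,990.00 = R$549.50
Unemployment Insurance: 7.2% × R$10,990.00 = R$791.28
Total withheld: R$1,268.80 + R$549.50 + R$791.28 = R$2,609.58
Net pay: R$10,990.00 − R$2,609.58 = R$8,380.42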